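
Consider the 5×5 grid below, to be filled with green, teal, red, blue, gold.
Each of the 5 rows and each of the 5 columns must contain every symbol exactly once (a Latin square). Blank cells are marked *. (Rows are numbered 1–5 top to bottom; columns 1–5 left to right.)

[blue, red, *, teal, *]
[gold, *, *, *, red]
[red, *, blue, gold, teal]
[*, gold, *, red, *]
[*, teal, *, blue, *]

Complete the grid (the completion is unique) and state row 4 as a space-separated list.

Row 2, column 4: row 2 has {red, gold} and column 4 has {teal, red, blue, gold}, leaving only green.
Row 2, column 2: row 2 has {green, red, gold} and column 2 has {teal, red, gold}, leaving only blue.
Row 2, column 3: row 2 has {green, red, blue, gold} and column 3 has {blue}, leaving only teal.
Row 4, column 3: row 4 has {red, gold} and column 3 has {teal, blue}, leaving only green.
Row 4, column 1: row 4 has {green, red, gold} and column 1 has {red, blue, gold}, leaving only teal.
Row 4, column 5: row 4 has {green, teal, red, gold} and column 5 has {teal, red}, leaving only blue.
So row 4 reads: teal gold green red blue.

teal gold green red blue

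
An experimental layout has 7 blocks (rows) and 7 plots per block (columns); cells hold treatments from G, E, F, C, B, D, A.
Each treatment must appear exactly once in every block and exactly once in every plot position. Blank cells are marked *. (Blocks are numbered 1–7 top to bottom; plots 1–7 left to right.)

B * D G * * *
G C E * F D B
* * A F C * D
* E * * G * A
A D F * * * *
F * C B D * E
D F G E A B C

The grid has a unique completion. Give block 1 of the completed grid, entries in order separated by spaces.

Block 1, plot 2: block 1 has {G, B, D} and plot 2 has {E, F, C, D}, leaving only A.
Block 1, plot 5: block 1 has {G, B, D, A} and plot 5 has {G, F, C, D, A}, leaving only E.
Block 1, plot 7: block 1 has {G, E, B, D, A} and plot 7 has {E, C, B, D, A}, leaving only F.
Block 1, plot 6: block 1 has {G, E, F, B, D, A} and plot 6 has {B, D}, leaving only C.
So block 1 reads: B A D G E C F.

B A D G E C F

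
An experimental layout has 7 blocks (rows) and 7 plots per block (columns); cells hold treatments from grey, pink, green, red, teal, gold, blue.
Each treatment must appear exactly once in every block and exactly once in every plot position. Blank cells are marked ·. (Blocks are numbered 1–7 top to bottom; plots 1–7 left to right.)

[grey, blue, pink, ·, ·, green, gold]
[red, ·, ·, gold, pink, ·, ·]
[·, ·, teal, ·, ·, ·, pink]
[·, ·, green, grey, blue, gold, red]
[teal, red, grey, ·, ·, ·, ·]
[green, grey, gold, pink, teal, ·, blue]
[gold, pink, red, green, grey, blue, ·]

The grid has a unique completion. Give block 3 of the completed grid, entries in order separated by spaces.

blue gold teal red green grey pink

Block 3, plot 1: block 3 has {pink, teal} and plot 1 has {grey, green, red, teal, gold}, leaving only blue.
Block 3, plot 4: block 3 has {pink, teal, blue} and plot 4 has {grey, pink, green, gold}, leaving only red.
Block 3, plot 6: block 3 has {pink, red, teal, blue} and plot 6 has {green, gold, blue}, leaving only grey.
Block 1, plot 4: block 1 has {grey, pink, green, gold, blue} and plot 4 has {grey, pink, green, red, gold}, leaving only teal.
Block 1, plot 5: block 1 has {grey, pink, green, teal, gold, blue} and plot 5 has {grey, pink, teal, blue}, leaving only red.
Block 2, plot 3: block 2 has {pink, red, gold} and plot 3 has {grey, pink, green, red, teal, gold}, leaving only blue.
Block 2, plot 6: block 2 has {pink, red, gold, blue} and plot 6 has {grey, green, gold, blue}, leaving only teal.
Block 2, plot 2: block 2 has {pink, red, teal, gold, blue} and plot 2 has {grey, pink, red, blue}, leaving only green.
Block 3, plot 2: block 3 has {grey, pink, red, teal, blue} and plot 2 has {grey, pink, green, red, blue}, leaving only gold.
Block 3, plot 5: block 3 has {grey, pink, red, teal, gold, blue} and plot 5 has {grey, pink, red, teal, blue}, leaving only green.
So block 3 reads: blue gold teal red green grey pink.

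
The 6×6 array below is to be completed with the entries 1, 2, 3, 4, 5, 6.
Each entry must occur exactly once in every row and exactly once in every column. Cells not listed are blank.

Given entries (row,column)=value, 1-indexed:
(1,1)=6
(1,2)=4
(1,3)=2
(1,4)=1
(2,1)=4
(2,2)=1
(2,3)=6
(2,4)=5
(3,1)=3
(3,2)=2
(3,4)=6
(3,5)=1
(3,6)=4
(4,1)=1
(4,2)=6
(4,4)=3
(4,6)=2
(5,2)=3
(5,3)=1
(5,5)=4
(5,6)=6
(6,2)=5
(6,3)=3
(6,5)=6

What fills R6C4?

4

Row 2, column 6: row 2 has {1, 4, 5, 6} and column 6 has {2, 4, 6}, leaving only 3.
Row 1, column 6: row 1 has {1, 2, 4, 6} and column 6 has {2, 3, 4, 6}, leaving only 5.
Row 1, column 5: row 1 has {1, 2, 4, 5, 6} and column 5 has {1, 4, 6}, leaving only 3.
Row 2, column 5: row 2 has {1, 3, 4, 5, 6} and column 5 has {1, 3, 4, 6}, leaving only 2.
Row 3, column 3: row 3 has {1, 2, 3, 4, 6} and column 3 has {1, 2, 3, 6}, leaving only 5.
Row 4, column 3: row 4 has {1, 2, 3, 6} and column 3 has {1, 2, 3, 5, 6}, leaving only 4.
Row 4, column 5: row 4 has {1, 2, 3, 4, 6} and column 5 has {1, 2, 3, 4, 6}, leaving only 5.
Row 5, column 4: row 5 has {1, 3, 4, 6} and column 4 has {1, 3, 5, 6}, leaving only 2.
Row 6 already has {3, 5, 6} and column 4 already has {1, 2, 3, 5, 6}, so row 6, column 4 must be 4.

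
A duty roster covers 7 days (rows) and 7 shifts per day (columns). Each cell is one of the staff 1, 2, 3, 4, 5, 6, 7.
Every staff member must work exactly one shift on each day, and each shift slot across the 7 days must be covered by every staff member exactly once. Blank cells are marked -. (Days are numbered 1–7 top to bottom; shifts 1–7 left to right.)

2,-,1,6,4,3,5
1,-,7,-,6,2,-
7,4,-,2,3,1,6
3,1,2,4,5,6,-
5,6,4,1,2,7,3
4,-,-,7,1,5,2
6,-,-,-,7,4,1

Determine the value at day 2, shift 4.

3

Day 1, shift 2: day 1 has {1, 2, 3, 4, 5, 6} and shift 2 has {1, 4, 6}, leaving only 7.
Day 2, shift 7: day 2 has {1, 2, 6, 7} and shift 7 has {1, 2, 3, 5, 6}, leaving only 4.
Day 3, shift 3: day 3 has {1, 2, 3, 4, 6, 7} and shift 3 has {1, 2, 4, 7}, leaving only 5.
Day 4, shift 7: day 4 has {1, 2, 3, 4, 5, 6} and shift 7 has {1, 2, 3, 4, 5, 6}, leaving only 7.
Day 6, shift 2: day 6 has {1, 2, 4, 5, 7} and shift 2 has {1, 4, 6, 7}, leaving only 3.
Day 2, shift 2: day 2 has {1, 2, 4, 6, 7} and shift 2 has {1, 3, 4, 6, 7}, leaving only 5.
Day 2 already has {1, 2, 4, 5, 6, 7} and shift 4 already has {1, 2, 4, 6, 7}, so day 2, shift 4 must be 3.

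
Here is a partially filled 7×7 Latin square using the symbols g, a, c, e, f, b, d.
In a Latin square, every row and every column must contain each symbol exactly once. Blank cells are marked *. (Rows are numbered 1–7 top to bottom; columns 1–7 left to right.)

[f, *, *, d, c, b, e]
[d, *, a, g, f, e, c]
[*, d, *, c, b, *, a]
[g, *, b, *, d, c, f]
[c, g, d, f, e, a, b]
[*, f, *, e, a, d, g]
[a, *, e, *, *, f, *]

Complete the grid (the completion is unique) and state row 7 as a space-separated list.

Row 7, column 4: row 7 has {a, e, f} and column 4 has {g, c, e, f, d}, leaving only b.
Row 7, column 2: row 7 has {a, e, f, b} and column 2 has {g, f, d}, leaving only c.
Row 7, column 5: row 7 has {a, c, e, f, b} and column 5 has {a, c, e, f, b, d}, leaving only g.
Row 7, column 7: row 7 has {g, a, c, e, f, b} and column 7 has {g, a, c, e, f, b}, leaving only d.
So row 7 reads: a c e b g f d.

a c e b g f d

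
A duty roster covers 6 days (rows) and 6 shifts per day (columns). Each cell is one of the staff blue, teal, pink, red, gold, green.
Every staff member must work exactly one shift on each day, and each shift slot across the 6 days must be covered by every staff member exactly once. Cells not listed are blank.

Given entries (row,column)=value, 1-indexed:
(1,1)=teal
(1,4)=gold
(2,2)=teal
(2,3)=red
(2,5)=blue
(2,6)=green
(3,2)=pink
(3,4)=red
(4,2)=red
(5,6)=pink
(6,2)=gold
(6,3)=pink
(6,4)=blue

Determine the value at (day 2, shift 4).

Day 2 already has {blue, teal, red, green} and shift 4 already has {blue, red, gold}, so day 2, shift 4 must be pink.

pink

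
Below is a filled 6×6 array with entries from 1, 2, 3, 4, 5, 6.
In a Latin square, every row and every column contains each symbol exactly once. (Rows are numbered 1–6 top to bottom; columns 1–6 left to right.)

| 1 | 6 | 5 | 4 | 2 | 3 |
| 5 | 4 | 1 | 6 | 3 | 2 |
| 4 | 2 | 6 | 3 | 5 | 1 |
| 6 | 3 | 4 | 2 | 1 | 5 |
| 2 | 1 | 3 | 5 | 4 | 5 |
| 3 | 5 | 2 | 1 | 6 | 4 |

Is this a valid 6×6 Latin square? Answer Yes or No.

Row 5 contains 5 twice (at columns 4 and 6), so it is not a permutation.

No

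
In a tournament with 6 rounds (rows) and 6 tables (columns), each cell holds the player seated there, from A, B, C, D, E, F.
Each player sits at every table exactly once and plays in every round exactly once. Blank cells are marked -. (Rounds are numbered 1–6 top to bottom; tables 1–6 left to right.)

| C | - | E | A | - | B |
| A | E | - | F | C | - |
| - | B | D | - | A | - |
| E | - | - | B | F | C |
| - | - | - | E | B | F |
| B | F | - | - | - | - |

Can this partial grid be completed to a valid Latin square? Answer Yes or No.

Round 1, table 2: round 1 has {A, B, C, E} and table 2 has {B, E, F}, so it must be D.
Now round 1, table 5: round 1 together with table 5 already contain {A, B, C, D, E, F} — every symbol — so nothing can go there. The grid has no valid completion.

No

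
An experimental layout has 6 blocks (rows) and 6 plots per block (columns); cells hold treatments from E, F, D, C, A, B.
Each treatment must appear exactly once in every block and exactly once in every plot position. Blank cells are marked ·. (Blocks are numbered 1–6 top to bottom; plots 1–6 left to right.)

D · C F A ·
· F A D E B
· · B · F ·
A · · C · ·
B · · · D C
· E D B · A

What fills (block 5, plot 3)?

Block 1, plot 2: block 1 has {F, D, C, A} and plot 2 has {E, F}, leaving only B.
Block 1, plot 6: block 1 has {F, D, C, A, B} and plot 6 has {C, A, B}, leaving only E.
Block 2, plot 1: block 2 has {E, F, D, A, B} and plot 1 has {D, A, B}, leaving only C.
Block 3, plot 1: block 3 has {F, B} and plot 1 has {D, C, A, B}, leaving only E.
Block 3, plot 4: block 3 has {E, F, B} and plot 4 has {F, D, C, B}, leaving only A.
Block 3, plot 6: block 3 has {E, F, A, B} and plot 6 has {E, C, A, B}, leaving only D.
Block 3, plot 2: block 3 has {E, F, D, A, B} and plot 2 has {E, F, B}, leaving only C.
Block 4, plot 2: block 4 has {C, A} and plot 2 has {E, F, C, B}, leaving only D.
Block 4, plot 5: block 4 has {D, C, A} and plot 5 has {E, F, D, A}, leaving only B.
Block 4, plot 6: block 4 has {D, C, A, B} and plot 6 has {E, D, C, A, B}, leaving only F.
Block 4, plot 3: block 4 has {F, D, C, A, B} and plot 3 has {D, C, A, B}, leaving only E.
Block 5 already has {D, C, B} and plot 3 already has {E, D, C, A, B}, so block 5, plot 3 must be F.

F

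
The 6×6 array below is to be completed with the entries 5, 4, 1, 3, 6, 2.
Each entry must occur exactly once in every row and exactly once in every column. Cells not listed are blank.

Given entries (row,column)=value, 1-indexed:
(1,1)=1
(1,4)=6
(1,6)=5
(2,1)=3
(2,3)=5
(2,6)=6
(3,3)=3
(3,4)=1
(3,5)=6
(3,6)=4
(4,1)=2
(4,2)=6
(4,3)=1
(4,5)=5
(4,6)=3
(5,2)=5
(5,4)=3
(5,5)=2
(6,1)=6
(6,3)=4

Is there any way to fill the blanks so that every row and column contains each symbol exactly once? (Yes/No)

No row or column among the givens repeats a symbol, and propagating forced cells runs into no contradiction.
One valid completion exists (for instance, 1 4 2 6 3 5 / 3 1 5 2 4 6 / 5 2 3 1 6 4 / 2 6 1 4 5 3 / 4 5 6 3 2 1 / 6 3 4 5 1 2).

Yes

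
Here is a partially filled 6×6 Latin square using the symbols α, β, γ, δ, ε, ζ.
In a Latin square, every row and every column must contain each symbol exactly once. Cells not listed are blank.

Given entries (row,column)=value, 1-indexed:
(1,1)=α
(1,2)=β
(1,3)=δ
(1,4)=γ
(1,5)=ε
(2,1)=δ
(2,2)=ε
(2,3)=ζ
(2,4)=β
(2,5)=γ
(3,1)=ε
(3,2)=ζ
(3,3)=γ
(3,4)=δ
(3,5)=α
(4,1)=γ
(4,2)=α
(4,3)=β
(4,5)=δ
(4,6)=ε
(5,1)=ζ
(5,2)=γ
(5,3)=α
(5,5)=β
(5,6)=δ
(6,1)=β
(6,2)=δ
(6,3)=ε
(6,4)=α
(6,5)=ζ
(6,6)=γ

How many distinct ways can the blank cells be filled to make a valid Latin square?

Row 1, column 6: eliminating its row and column leaves {ζ}.
Row 2, column 6: eliminating its row and column leaves {α}.
Row 3, column 6: eliminating its row and column leaves {β}.
Row 4, column 4: eliminating its row and column leaves {ζ}.
Row 5, column 4: eliminating its row and column leaves {ε}.
Only one assignment across all blanks avoids any row or column repeat, giving 1 completion.

1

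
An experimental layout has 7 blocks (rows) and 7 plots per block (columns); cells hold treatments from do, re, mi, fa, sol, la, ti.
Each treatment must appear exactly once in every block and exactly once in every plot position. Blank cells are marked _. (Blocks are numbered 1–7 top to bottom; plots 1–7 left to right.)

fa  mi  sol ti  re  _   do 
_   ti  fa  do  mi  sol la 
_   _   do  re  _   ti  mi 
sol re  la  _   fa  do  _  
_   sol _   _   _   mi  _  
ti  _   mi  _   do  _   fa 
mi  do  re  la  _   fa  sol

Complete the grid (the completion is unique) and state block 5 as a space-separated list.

do sol ti fa la mi re

Block 5, plot 3: block 5 has {mi, sol} and plot 3 has {do, re, mi, fa, sol, la}, leaving only ti.
Block 5, plot 4: block 5 has {mi, sol, ti} and plot 4 has {do, re, la, ti}, leaving only fa.
Block 5, plot 5: block 5 has {mi, fa, sol, ti} and plot 5 has {do, re, mi, fa}, leaving only la.
Block 5, plot 7: block 5 has {mi, fa, sol, la, ti} and plot 7 has {do, mi, fa, sol, la}, leaving only re.
Block 5, plot 1: block 5 has {re, mi, fa, sol, la, ti} and plot 1 has {mi, fa, sol, ti}, leaving only do.
So block 5 reads: do sol ti fa la mi re.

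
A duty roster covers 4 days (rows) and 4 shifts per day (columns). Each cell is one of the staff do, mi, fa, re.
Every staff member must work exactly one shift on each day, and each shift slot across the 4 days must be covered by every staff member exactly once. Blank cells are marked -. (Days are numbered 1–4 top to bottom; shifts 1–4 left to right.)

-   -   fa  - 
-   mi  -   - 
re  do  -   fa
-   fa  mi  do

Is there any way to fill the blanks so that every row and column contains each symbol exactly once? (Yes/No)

Day 3, shift 3: day 3 together with shift 3 already contain {do, mi, fa, re} — every symbol — so nothing can go there. The grid has no valid completion.

No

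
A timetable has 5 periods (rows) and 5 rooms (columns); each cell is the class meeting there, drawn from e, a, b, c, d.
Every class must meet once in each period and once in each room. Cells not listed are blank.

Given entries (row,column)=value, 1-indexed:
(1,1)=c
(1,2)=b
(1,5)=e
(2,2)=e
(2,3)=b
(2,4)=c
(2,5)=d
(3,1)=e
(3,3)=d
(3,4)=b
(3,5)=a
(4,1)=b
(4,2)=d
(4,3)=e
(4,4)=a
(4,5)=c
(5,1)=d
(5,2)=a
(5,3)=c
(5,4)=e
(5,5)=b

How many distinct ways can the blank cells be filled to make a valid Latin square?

Period 1, room 3: eliminating its period and room leaves {a}.
Period 1, room 4: eliminating its period and room leaves {d}.
Period 2, room 1: eliminating its period and room leaves {a}.
Period 3, room 2: eliminating its period and room leaves {c}.
Only one assignment across all blanks avoids any period or room repeat, giving 1 completion.

1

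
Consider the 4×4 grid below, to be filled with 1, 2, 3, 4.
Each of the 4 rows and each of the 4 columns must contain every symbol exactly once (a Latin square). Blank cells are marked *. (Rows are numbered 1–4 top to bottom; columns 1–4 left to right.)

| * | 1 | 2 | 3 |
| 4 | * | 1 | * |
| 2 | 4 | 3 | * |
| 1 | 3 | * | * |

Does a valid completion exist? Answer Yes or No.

Row 1, column 1: row 1 together with column 1 already contain {1, 2, 3, 4} — every symbol — so nothing can go there. The grid has no valid completion.

No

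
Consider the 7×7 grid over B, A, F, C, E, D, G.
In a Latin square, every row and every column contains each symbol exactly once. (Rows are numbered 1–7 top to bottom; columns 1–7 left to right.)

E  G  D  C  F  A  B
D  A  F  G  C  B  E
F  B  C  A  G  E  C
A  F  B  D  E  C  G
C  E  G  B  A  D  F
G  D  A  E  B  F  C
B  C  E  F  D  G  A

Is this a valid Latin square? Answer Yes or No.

Column 7 contains C twice (at rows 3 and 6), so it is not a permutation.

No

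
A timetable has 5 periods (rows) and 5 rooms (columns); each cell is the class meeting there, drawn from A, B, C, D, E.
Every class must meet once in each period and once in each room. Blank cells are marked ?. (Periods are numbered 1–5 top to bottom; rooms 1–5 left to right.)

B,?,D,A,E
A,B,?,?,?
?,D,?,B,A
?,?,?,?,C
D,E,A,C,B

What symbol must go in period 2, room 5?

Period 2 already has {A, B} and room 5 already has {A, B, C, E}, so period 2, room 5 must be D.

D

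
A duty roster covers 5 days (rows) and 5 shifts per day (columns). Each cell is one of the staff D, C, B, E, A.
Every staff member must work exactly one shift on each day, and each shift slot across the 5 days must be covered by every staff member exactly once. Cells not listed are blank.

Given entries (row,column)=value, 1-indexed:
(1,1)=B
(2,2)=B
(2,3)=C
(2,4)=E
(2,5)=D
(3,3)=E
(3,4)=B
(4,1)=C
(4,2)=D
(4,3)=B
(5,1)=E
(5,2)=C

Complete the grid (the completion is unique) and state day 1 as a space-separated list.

B E D C A

Day 2, shift 1: day 2 has {D, C, B, E} and shift 1 has {C, B, E}, leaving only A.
Day 3, shift 1: day 3 has {B, E} and shift 1 has {C, B, E, A}, leaving only D.
Day 3, shift 2: day 3 has {D, B, E} and shift 2 has {D, C, B}, leaving only A.
Day 1, shift 2: day 1 has {B} and shift 2 has {D, C, B, A}, leaving only E.
Day 3, shift 5: day 3 has {D, B, E, A} and shift 5 has {D}, leaving only C.
Day 1, shift 5: day 1 has {B, E} and shift 5 has {D, C}, leaving only A.
Day 1, shift 3: day 1 has {B, E, A} and shift 3 has {C, B, E}, leaving only D.
Day 1, shift 4: day 1 has {D, B, E, A} and shift 4 has {B, E}, leaving only C.
So day 1 reads: B E D C A.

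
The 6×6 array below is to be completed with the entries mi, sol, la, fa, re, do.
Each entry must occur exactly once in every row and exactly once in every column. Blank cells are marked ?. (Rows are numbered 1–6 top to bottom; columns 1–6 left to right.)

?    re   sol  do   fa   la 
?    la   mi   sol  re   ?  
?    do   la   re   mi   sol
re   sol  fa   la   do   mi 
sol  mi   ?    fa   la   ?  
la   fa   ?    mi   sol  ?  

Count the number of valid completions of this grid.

Row 1, column 1: eliminating its row and column leaves {mi}.
Row 2, column 1: eliminating its row and column leaves {fa, do}.
Row 2, column 6: eliminating its row and column leaves {fa, do}.
Row 3, column 1: eliminating its row and column leaves {fa}.
Row 5, column 3: eliminating its row and column leaves {re, do}.
Row 5, column 6: eliminating its row and column leaves {re, do}.
Row 6, column 3: eliminating its row and column leaves {re, do}.
Row 6, column 6: eliminating its row and column leaves {re, do}.
Enumerating the assignments across these blanks that avoid any row or column repeat gives 2 completions.

2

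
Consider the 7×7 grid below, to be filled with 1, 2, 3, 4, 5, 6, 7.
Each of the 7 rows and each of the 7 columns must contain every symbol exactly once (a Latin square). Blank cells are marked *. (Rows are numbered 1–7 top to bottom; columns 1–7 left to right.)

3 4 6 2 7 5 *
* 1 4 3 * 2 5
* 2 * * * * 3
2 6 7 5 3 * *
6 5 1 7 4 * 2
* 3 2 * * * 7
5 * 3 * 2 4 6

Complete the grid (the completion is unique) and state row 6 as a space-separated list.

1 3 2 4 5 6 7

Row 1, column 7: row 1 has {2, 3, 4, 5, 6, 7} and column 7 has {2, 3, 5, 6, 7}, leaving only 1.
Row 2, column 1: row 2 has {1, 2, 3, 4, 5} and column 1 has {2, 3, 5, 6}, leaving only 7.
Row 2, column 5: row 2 has {1, 2, 3, 4, 5, 7} and column 5 has {2, 3, 4, 7}, leaving only 6.
Row 3, column 3: row 3 has {2, 3} and column 3 has {1, 2, 3, 4, 6, 7}, leaving only 5.
Row 3, column 5: row 3 has {2, 3, 5} and column 5 has {2, 3, 4, 6, 7}, leaving only 1.
Row 6, column 5: row 6 has {2, 3, 7} and column 5 has {1, 2, 3, 4, 6, 7}, leaving only 5.
Row 3, column 1: row 3 has {1, 2, 3, 5} and column 1 has {2, 3, 5, 6, 7}, leaving only 4.
Row 6, column 1: row 6 has {2, 3, 5, 7} and column 1 has {2, 3, 4, 5, 6, 7}, leaving only 1.
Row 6, column 6: row 6 has {1, 2, 3, 5, 7} and column 6 has {2, 4, 5}, leaving only 6.
Row 6, column 4: row 6 has {1, 2, 3, 5, 6, 7} and column 4 has {2, 3, 5, 7}, leaving only 4.
So row 6 reads: 1 3 2 4 5 6 7.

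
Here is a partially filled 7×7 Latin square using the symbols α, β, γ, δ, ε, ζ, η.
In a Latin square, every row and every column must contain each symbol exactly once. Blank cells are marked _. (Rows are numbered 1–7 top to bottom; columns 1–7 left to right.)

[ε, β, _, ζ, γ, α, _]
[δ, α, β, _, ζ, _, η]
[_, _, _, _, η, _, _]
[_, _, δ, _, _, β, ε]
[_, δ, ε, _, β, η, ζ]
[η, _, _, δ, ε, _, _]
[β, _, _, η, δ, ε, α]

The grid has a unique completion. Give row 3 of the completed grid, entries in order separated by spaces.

α ε ζ β η δ γ

Row 1, column 3: row 1 has {α, β, γ, ε, ζ} and column 3 has {β, δ, ε}, leaving only η.
Row 1, column 7: row 1 has {α, β, γ, ε, ζ, η} and column 7 has {α, ε, ζ, η}, leaving only δ.
Row 2, column 6: row 2 has {α, β, δ, ζ, η} and column 6 has {α, β, ε, η}, leaving only γ.
Row 2, column 4: row 2 has {α, β, γ, δ, ζ, η} and column 4 has {δ, ζ, η}, leaving only ε.
Row 4, column 5: row 4 has {β, δ, ε} and column 5 has {β, γ, δ, ε, ζ, η}, leaving only α.
Row 4, column 4: row 4 has {α, β, δ, ε} and column 4 has {δ, ε, ζ, η}, leaving only γ.
Row 4, column 1: row 4 has {α, β, γ, δ, ε} and column 1 has {β, δ, ε, η}, leaving only ζ.
Row 4, column 2: row 4 has {α, β, γ, δ, ε, ζ} and column 2 has {α, β, δ}, leaving only η.
Row 5, column 4: row 5 has {β, δ, ε, ζ, η} and column 4 has {γ, δ, ε, ζ, η}, leaving only α.
Row 3, column 4: row 3 has {η} and column 4 has {α, γ, δ, ε, ζ, η}, leaving only β.
Row 3, column 7: row 3 has {β, η} and column 7 has {α, δ, ε, ζ, η}, leaving only γ.
Row 3, column 1: row 3 has {β, γ, η} and column 1 has {β, δ, ε, ζ, η}, leaving only α.
Row 3, column 3: row 3 has {α, β, γ, η} and column 3 has {β, δ, ε, η}, leaving only ζ.
Row 3, column 2: row 3 has {α, β, γ, ζ, η} and column 2 has {α, β, δ, η}, leaving only ε.
Row 3, column 6: row 3 has {α, β, γ, ε, ζ, η} and column 6 has {α, β, γ, ε, η}, leaving only δ.
So row 3 reads: α ε ζ β η δ γ.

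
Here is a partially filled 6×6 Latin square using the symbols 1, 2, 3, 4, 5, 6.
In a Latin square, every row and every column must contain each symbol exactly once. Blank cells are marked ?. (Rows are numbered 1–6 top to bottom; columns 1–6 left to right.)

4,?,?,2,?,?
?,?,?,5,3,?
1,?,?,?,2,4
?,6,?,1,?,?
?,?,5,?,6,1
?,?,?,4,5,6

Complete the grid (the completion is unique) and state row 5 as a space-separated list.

2 4 5 3 6 1

Row 5, column 4: row 5 has {1, 5, 6} and column 4 has {1, 2, 4, 5}, leaving only 3.
Row 5, column 1: row 5 has {1, 3, 5, 6} and column 1 has {1, 4}, leaving only 2.
Row 5, column 2: row 5 has {1, 2, 3, 5, 6} and column 2 has {6}, leaving only 4.
So row 5 reads: 2 4 5 3 6 1.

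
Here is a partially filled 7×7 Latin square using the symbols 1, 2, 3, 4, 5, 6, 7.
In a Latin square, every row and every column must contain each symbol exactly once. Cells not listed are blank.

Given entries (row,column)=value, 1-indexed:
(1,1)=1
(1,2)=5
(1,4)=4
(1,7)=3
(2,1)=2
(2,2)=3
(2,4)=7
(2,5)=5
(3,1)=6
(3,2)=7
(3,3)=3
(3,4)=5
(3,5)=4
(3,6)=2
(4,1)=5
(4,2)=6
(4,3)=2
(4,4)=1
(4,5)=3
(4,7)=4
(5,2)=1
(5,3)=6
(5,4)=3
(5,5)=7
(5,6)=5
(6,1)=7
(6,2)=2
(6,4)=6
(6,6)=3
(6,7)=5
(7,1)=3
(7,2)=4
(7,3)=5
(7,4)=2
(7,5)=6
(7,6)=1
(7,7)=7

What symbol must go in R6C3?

4

Row 1, column 3: row 1 has {1, 3, 4, 5} and column 3 has {2, 3, 5, 6}, leaving only 7.
Row 1, column 5: row 1 has {1, 3, 4, 5, 7} and column 5 has {3, 4, 5, 6, 7}, leaving only 2.
Row 1, column 6: row 1 has {1, 2, 3, 4, 5, 7} and column 6 has {1, 2, 3, 5}, leaving only 6.
Row 2, column 6: row 2 has {2, 3, 5, 7} and column 6 has {1, 2, 3, 5, 6}, leaving only 4.
Row 2, column 3: row 2 has {2, 3, 4, 5, 7} and column 3 has {2, 3, 5, 6, 7}, leaving only 1.
Row 6 already has {2, 3, 5, 6, 7} and column 3 already has {1, 2, 3, 5, 6, 7}, so row 6, column 3 must be 4.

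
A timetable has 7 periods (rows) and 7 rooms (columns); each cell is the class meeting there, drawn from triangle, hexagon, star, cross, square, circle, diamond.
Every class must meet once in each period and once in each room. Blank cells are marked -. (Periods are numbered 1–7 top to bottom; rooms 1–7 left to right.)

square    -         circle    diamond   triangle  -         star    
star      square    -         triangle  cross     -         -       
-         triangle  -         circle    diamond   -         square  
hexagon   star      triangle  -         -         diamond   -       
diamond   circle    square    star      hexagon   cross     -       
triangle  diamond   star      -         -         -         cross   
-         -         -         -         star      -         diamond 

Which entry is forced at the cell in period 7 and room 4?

square

Period 1, room 6: period 1 has {triangle, star, square, circle, diamond} and room 6 has {cross, diamond}, leaving only hexagon.
Period 1, room 2: period 1 has {triangle, hexagon, star, square, circle, diamond} and room 2 has {triangle, star, square, circle, diamond}, leaving only cross.
Period 2, room 6: period 2 has {triangle, star, cross, square} and room 6 has {hexagon, cross, diamond}, leaving only circle.
Period 2, room 7: period 2 has {triangle, star, cross, square, circle} and room 7 has {star, cross, square, diamond}, leaving only hexagon.
Period 2, room 3: period 2 has {triangle, hexagon, star, cross, square, circle} and room 3 has {triangle, star, square, circle}, leaving only diamond.
Period 3, room 1: period 3 has {triangle, square, circle, diamond} and room 1 has {triangle, hexagon, star, square, diamond}, leaving only cross.
Period 3, room 3: period 3 has {triangle, cross, square, circle, diamond} and room 3 has {triangle, star, square, circle, diamond}, leaving only hexagon.
Period 3, room 6: period 3 has {triangle, hexagon, cross, square, circle, diamond} and room 6 has {hexagon, cross, circle, diamond}, leaving only star.
Period 4, room 7: period 4 has {triangle, hexagon, star, diamond} and room 7 has {hexagon, star, cross, square, diamond}, leaving only circle.
Period 4, room 5: period 4 has {triangle, hexagon, star, circle, diamond} and room 5 has {triangle, hexagon, star, cross, diamond}, leaving only square.
Period 4, room 4: period 4 has {triangle, hexagon, star, square, circle, diamond} and room 4 has {triangle, star, circle, diamond}, leaving only cross.
Period 5, room 7: period 5 has {hexagon, star, cross, square, circle, diamond} and room 7 has {hexagon, star, cross, square, circle, diamond}, leaving only triangle.
Period 6, room 5: period 6 has {triangle, star, cross, diamond} and room 5 has {triangle, hexagon, star, cross, square, diamond}, leaving only circle.
Period 6, room 6: period 6 has {triangle, star, cross, circle, diamond} and room 6 has {hexagon, star, cross, circle, diamond}, leaving only square.
Period 6, room 4: period 6 has {triangle, star, cross, square, circle, diamond} and room 4 has {triangle, star, cross, circle, diamond}, leaving only hexagon.
Period 7 already has {star, diamond} and room 4 already has {triangle, hexagon, star, cross, circle, diamond}, so period 7, room 4 must be square.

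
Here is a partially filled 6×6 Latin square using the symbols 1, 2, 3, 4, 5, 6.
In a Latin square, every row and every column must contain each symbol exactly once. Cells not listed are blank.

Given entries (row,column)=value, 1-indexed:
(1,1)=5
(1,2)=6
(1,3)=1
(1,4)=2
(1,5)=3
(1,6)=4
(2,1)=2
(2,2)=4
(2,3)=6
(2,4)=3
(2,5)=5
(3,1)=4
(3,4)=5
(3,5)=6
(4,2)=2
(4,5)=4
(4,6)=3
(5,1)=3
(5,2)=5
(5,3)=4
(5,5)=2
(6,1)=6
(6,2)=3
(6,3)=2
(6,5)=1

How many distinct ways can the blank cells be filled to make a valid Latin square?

1

Row 2, column 6: eliminating its row and column leaves {1}.
Row 3, column 2: eliminating its row and column leaves {1}.
Row 3, column 3: eliminating its row and column leaves {3}.
Row 3, column 6: eliminating its row and column leaves {1, 2}.
Row 4, column 1: eliminating its row and column leaves {1}.
Row 4, column 3: eliminating its row and column leaves {5}.
Row 4, column 4: eliminating its row and column leaves {1, 6}.
Row 5, column 4: eliminating its row and column leaves {1, 6}.
Row 5, column 6: eliminating its row and column leaves {1, 6}.
Row 6, column 4: eliminating its row and column leaves {4}.
Row 6, column 6: eliminating its row and column leaves {5}.
Only one assignment across all blanks avoids any row or column repeat, giving 1 completion.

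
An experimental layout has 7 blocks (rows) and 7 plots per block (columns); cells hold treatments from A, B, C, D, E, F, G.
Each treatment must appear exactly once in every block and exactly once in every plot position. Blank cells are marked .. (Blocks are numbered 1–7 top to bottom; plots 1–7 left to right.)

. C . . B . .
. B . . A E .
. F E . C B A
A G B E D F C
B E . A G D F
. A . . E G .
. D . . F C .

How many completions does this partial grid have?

14

Block 1, plot 1: eliminating its block and plot leaves {D, E, F, G}.
Block 1, plot 3: eliminating its block and plot leaves {A, D, F, G}.
Block 1, plot 4: eliminating its block and plot leaves {D, F, G}.
Block 1, plot 6: eliminating its block and plot leaves {A}.
Block 1, plot 7: eliminating its block and plot leaves {D, E, G}.
Block 2, plot 1: eliminating its block and plot leaves {C, D, F, G}.
Block 2, plot 3: eliminating its block and plot leaves {C, D, F, G}.
Block 2, plot 4: eliminating its block and plot leaves {C, D, F, G}.
Block 2, plot 7: eliminating its block and plot leaves {D, G}.
Block 3, plot 1: eliminating its block and plot leaves {D, G}.
Block 3, plot 4: eliminating its block and plot leaves {D, G}.
Block 5, plot 3: eliminating its block and plot leaves {C}.
Block 6, plot 1: eliminating its block and plot leaves {C, D, F}.
Block 6, plot 3: eliminating its block and plot leaves {C, D, F}.
Block 6, plot 4: eliminating its block and plot leaves {B, C, D, F}.
Block 6, plot 7: eliminating its block and plot leaves {B, D}.
Block 7, plot 1: eliminating its block and plot leaves {E, G}.
Block 7, plot 3: eliminating its block and plot leaves {A, G}.
Block 7, plot 4: eliminating its block and plot leaves {B, G}.
Block 7, plot 7: eliminating its block and plot leaves {B, E, G}.
Enumerating the assignments across these blanks that avoid any block or plot repeat gives 14 completions.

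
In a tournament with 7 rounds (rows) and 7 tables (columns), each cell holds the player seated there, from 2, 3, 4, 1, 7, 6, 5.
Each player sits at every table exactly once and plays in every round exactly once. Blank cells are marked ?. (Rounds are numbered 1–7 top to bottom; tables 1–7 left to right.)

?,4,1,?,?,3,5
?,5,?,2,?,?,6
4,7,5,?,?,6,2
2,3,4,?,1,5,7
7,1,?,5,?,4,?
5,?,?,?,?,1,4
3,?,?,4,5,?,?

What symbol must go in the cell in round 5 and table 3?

2

Round 1, table 1: round 1 has {3, 4, 1, 5} and table 1 has {2, 3, 4, 7, 5}, leaving only 6.
Round 1, table 4: round 1 has {3, 4, 1, 6, 5} and table 4 has {2, 4, 5}, leaving only 7.
Round 1, table 5: round 1 has {3, 4, 1, 7, 6, 5} and table 5 has {1, 5}, leaving only 2.
Round 2, table 1: round 2 has {2, 6, 5} and table 1 has {2, 3, 4, 7, 6, 5}, leaving only 1.
Round 2, table 6: round 2 has {2, 1, 6, 5} and table 6 has {3, 4, 1, 6, 5}, leaving only 7.
Round 2, table 3: round 2 has {2, 1, 7, 6, 5} and table 3 has {4, 1, 5}, leaving only 3.
Round 2, table 5: round 2 has {2, 3, 1, 7, 6, 5} and table 5 has {2, 1, 5}, leaving only 4.
Round 3, table 5: round 3 has {2, 4, 7, 6, 5} and table 5 has {2, 4, 1, 5}, leaving only 3.
Round 3, table 4: round 3 has {2, 3, 4, 7, 6, 5} and table 4 has {2, 4, 7, 5}, leaving only 1.
Round 4, table 4: round 4 has {2, 3, 4, 1, 7, 5} and table 4 has {2, 4, 1, 7, 5}, leaving only 6.
Round 5, table 5: round 5 has {4, 1, 7, 5} and table 5 has {2, 3, 4, 1, 5}, leaving only 6.
Round 5 already has {4, 1, 7, 6, 5} and table 3 already has {3, 4, 1, 5}, so round 5, table 3 must be 2.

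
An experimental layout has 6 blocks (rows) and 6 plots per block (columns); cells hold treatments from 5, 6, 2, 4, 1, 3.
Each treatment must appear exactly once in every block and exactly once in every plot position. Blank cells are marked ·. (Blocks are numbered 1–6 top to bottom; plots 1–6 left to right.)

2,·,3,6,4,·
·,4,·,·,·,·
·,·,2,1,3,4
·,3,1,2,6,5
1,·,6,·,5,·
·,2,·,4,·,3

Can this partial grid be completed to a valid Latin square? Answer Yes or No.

No

Block 5, plot 2: block 5 together with plot 2 already contain {5, 6, 2, 4, 1, 3} — every symbol — so nothing can go there. The grid has no valid completion.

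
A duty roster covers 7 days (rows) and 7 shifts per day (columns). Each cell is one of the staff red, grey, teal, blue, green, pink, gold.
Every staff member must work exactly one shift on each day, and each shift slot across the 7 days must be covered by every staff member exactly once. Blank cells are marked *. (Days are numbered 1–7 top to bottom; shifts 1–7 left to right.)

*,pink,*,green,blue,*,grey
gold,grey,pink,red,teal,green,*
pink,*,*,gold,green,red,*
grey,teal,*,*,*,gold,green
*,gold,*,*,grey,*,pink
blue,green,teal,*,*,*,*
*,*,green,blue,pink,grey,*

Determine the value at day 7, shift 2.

red

Day 7 already has {grey, blue, green, pink} and shift 2 already has {grey, teal, green, pink, gold}, so day 7, shift 2 must be red.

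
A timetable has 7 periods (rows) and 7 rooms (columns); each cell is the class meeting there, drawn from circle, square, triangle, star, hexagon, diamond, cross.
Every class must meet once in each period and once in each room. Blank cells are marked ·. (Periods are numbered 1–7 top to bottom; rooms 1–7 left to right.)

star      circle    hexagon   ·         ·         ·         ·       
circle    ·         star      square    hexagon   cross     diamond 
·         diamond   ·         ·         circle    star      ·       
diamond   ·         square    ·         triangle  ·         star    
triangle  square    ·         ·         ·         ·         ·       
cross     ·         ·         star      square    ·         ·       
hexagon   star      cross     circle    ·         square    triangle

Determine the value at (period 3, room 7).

hexagon

Period 2, room 2: period 2 has {circle, square, star, hexagon, diamond, cross} and room 2 has {circle, square, star, diamond}, leaving only triangle.
Period 3, room 1: period 3 has {circle, star, diamond} and room 1 has {circle, triangle, star, hexagon, diamond, cross}, leaving only square.
Period 3, room 3: period 3 has {circle, square, star, diamond} and room 3 has {square, star, hexagon, cross}, leaving only triangle.
Period 6, room 2: period 6 has {square, star, cross} and room 2 has {circle, square, triangle, star, diamond}, leaving only hexagon.
Period 4, room 2: period 4 has {square, triangle, star, diamond} and room 2 has {circle, square, triangle, star, hexagon, diamond}, leaving only cross.
Period 4, room 4: period 4 has {square, triangle, star, diamond, cross} and room 4 has {circle, square, star}, leaving only hexagon.
Period 3, room 4: period 3 has {circle, square, triangle, star, diamond} and room 4 has {circle, square, star, hexagon}, leaving only cross.
Period 3 already has {circle, square, triangle, star, diamond, cross} and room 7 already has {triangle, star, diamond}, so period 3, room 7 must be hexagon.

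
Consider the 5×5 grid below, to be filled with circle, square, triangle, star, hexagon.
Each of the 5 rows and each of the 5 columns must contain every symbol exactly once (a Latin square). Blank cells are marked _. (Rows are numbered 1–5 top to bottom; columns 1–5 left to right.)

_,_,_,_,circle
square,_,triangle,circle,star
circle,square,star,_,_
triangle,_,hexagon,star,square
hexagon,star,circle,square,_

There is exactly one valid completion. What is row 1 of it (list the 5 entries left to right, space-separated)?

star triangle square hexagon circle

Row 1, column 1: row 1 has {circle} and column 1 has {circle, square, triangle, hexagon}, leaving only star.
Row 1, column 3: row 1 has {circle, star} and column 3 has {circle, triangle, star, hexagon}, leaving only square.
Row 2, column 2: row 2 has {circle, square, triangle, star} and column 2 has {square, star}, leaving only hexagon.
Row 1, column 2: row 1 has {circle, square, star} and column 2 has {square, star, hexagon}, leaving only triangle.
Row 1, column 4: row 1 has {circle, square, triangle, star} and column 4 has {circle, square, star}, leaving only hexagon.
So row 1 reads: star triangle square hexagon circle.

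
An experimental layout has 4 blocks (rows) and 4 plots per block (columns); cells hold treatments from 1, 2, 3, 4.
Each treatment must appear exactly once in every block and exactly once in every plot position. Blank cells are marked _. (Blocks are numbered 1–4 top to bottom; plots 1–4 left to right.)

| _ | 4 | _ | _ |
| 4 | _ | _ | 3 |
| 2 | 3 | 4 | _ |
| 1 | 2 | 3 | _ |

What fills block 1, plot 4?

Block 1, plot 1: block 1 has {4} and plot 1 has {1, 2, 4}, leaving only 3.
Block 2, plot 2: block 2 has {3, 4} and plot 2 has {2, 3, 4}, leaving only 1.
Block 2, plot 3: block 2 has {1, 3, 4} and plot 3 has {3, 4}, leaving only 2.
Block 1, plot 3: block 1 has {3, 4} and plot 3 has {2, 3, 4}, leaving only 1.
Block 1 already has {1, 3, 4} and plot 4 already has {3}, so block 1, plot 4 must be 2.

2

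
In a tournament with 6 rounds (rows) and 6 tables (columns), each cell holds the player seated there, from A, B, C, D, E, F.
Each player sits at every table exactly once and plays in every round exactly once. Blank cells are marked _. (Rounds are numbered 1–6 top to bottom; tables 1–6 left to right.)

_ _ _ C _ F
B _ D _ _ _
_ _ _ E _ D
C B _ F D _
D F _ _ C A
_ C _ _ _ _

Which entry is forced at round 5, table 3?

Round 2, table 4: round 2 has {B, D} and table 4 has {C, E, F}, leaving only A.
Round 2, table 2: round 2 has {A, B, D} and table 2 has {B, C, F}, leaving only E.
Round 2, table 5: round 2 has {A, B, D, E} and table 5 has {C, D}, leaving only F.
Round 2, table 6: round 2 has {A, B, D, E, F} and table 6 has {A, D, F}, leaving only C.
Round 3, table 2: round 3 has {D, E} and table 2 has {B, C, E, F}, leaving only A.
Round 1, table 2: round 1 has {C, F} and table 2 has {A, B, C, E, F}, leaving only D.
Round 3, table 1: round 3 has {A, D, E} and table 1 has {B, C, D}, leaving only F.
Round 3, table 5: round 3 has {A, D, E, F} and table 5 has {C, D, F}, leaving only B.
Round 3, table 3: round 3 has {A, B, D, E, F} and table 3 has {D}, leaving only C.
Round 4, table 6: round 4 has {B, C, D, F} and table 6 has {A, C, D, F}, leaving only E.
Round 4, table 3: round 4 has {B, C, D, E, F} and table 3 has {C, D}, leaving only A.
Round 5, table 4: round 5 has {A, C, D, F} and table 4 has {A, C, E, F}, leaving only B.
Round 5 already has {A, B, C, D, F} and table 3 already has {A, C, D}, so round 5, table 3 must be E.

E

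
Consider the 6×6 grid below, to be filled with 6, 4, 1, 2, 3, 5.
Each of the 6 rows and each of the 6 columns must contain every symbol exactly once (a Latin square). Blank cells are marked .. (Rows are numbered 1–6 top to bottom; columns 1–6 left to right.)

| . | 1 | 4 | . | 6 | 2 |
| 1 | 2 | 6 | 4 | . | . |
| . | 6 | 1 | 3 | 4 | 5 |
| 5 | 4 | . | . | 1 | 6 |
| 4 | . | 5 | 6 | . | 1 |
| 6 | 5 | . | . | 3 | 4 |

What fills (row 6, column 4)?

Row 1, column 1: row 1 has {6, 4, 1, 2} and column 1 has {6, 4, 1, 5}, leaving only 3.
Row 1, column 4: row 1 has {6, 4, 1, 2, 3} and column 4 has {6, 4, 3}, leaving only 5.
Row 2, column 5: row 2 has {6, 4, 1, 2} and column 5 has {6, 4, 1, 3}, leaving only 5.
Row 2, column 6: row 2 has {6, 4, 1, 2, 5} and column 6 has {6, 4, 1, 2, 5}, leaving only 3.
Row 3, column 1: row 3 has {6, 4, 1, 3, 5} and column 1 has {6, 4, 1, 3, 5}, leaving only 2.
Row 4, column 4: row 4 has {6, 4, 1, 5} and column 4 has {6, 4, 3, 5}, leaving only 2.
Row 6 already has {6, 4, 3, 5} and column 4 already has {6, 4, 2, 3, 5}, so row 6, column 4 must be 1.

1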